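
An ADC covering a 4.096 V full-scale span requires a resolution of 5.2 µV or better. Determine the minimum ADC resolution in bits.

20 bits

Number of steps required ≥ 4.096 V / 5.2 µV = 787692.31.
Need 2^N ≥ 787692.31; 2^19 = 524288, 2^20 = 1048576.
Minimum N = 20.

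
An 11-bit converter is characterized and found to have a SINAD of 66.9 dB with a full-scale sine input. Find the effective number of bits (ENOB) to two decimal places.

ENOB = (SINAD − 1.76) / 6.02 = (66.9 − 1.76)/6.02 = 10.821.

10.82 bits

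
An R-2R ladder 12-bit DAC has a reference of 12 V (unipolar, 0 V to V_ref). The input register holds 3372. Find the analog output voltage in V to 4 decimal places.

LSB = 12 V / 2^12 = 2.930 mV.
V_out = 0 + 3372 × 0.00292969 V = 9.87891 V.

9.8789 V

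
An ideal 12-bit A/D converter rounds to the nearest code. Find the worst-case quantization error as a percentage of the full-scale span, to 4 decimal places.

Rounding → worst-case error = ½ LSB = V_FS/2^13, so 100/8192 = 0.012207 % of full scale.

0.0122 %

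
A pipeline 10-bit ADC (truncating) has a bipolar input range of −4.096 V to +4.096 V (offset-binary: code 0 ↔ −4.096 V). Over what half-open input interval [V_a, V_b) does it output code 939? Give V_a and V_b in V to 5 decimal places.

LSB = 8.192/2^10 = 8.000 mV.
V_a = V_low + 939·LSB = 3.416 V; V_b = V_low + 940·LSB = 3.424 V.

[3.41600 V, 3.42400 V)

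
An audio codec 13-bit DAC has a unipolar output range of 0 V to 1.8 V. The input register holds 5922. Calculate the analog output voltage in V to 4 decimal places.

1.3012 V

LSB = 1.8 V / 2^13 = 219.73 µV.
V_out = 0 + 5922 × 0.000219727 V = 1.30122 V.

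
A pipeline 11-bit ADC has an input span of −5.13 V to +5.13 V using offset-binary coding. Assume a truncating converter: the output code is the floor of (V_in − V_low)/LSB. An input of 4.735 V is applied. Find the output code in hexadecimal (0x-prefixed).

Full-scale span = 10.26 V; LSB = 10.26/2^11 = 5.010 mV.
(V_in − V_low)/LSB = (4.735 − (−5.13)) / 0.00500977 = 1969.154.
Floor → code 1969.
In hexadecimal (0x-prefixed): 0x7B1.

code 0x7B1 (decimal 1969)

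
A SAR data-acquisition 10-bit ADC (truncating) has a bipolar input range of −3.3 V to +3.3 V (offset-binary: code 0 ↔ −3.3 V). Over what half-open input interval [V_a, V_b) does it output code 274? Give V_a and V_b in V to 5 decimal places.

[-1.53398 V, -1.52754 V)

LSB = 6.6/2^10 = 6.445 mV.
V_a = V_low + 274·LSB = -1.53398 V; V_b = V_low + 275·LSB = -1.52754 V.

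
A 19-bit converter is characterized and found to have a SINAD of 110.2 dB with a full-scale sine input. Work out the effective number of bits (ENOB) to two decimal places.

18.01 bits

ENOB = (SINAD − 1.76) / 6.02 = (110.2 − 1.76)/6.02 = 18.013.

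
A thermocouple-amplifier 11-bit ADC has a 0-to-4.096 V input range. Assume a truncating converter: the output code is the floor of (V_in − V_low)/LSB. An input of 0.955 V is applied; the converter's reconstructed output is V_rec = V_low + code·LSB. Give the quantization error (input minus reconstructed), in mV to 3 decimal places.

1.000 mV

LSB = 4.096/2^11 = 2.000 mV.
Scaled input = 477.5000 LSBs, so code = 477.
Reconstructed: 0.954 V.
V_in − V_rec = 0.001 V = 1.000 mV.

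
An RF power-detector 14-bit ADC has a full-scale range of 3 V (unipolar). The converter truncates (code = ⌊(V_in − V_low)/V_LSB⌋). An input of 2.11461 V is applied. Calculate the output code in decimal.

LSB = 3 V / 16384 = 183.11 µV.
(V_in − V_low)/LSB = (2.11461 − 0) / 0.000183105 = 11548.590.
⌊·⌋(11548.590) = 11548.

code 11548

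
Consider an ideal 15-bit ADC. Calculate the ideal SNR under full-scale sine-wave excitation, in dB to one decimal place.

SNR ≈ 6.02·N + 1.76 dB = 6.02·15 + 1.76 = 92.06 dB.

92.1 dB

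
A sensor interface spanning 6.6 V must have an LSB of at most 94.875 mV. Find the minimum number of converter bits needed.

7 bits

Number of steps required ≥ 6.6 V / 94.875 mV = 69.57.
Need 2^N ≥ 69.57; 2^6 = 64, 2^7 = 128.
Minimum N = 7.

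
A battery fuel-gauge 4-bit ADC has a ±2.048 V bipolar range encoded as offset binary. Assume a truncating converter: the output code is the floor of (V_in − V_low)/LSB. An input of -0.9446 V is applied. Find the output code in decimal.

code 4

With 16 levels over 4.096 V, one step is 256.000 mV.
(V_in − V_low)/LSB = (-0.9446 − (−2.048)) / 0.256 = 4.310.
Floor → code 4.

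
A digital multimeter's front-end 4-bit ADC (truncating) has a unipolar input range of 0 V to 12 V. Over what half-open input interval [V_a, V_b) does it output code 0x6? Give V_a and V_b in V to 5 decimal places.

LSB = 12/2^4 = 0.7500 V.
Code 0x6 = 6 decimal.
V_a = V_low + 6·LSB = 4.5 V; V_b = V_low + 7·LSB = 5.25 V.

[4.50000 V, 5.25000 V)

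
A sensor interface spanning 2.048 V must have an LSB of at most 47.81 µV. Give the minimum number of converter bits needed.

Number of steps required ≥ 2.048 V / 47.81 µV = 42836.23.
Need 2^N ≥ 42836.23; 2^15 = 32768, 2^16 = 65536.
Minimum N = 16.

16 bits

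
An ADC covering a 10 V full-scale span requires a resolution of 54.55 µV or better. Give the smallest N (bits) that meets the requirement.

Number of steps required ≥ 10 V / 54.55 µV = 183318.06.
Need 2^N ≥ 183318.06; 2^17 = 131072, 2^18 = 262144.
Minimum N = 18.

18 bits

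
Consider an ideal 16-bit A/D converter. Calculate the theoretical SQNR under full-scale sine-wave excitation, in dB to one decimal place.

98.1 dB

SNR ≈ 6.02·N + 1.76 dB = 6.02·16 + 1.76 = 98.08 dB.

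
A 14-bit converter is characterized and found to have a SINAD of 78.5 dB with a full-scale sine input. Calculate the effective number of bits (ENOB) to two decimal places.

ENOB = (SINAD − 1.76) / 6.02 = (78.5 − 1.76)/6.02 = 12.748.

12.75 bits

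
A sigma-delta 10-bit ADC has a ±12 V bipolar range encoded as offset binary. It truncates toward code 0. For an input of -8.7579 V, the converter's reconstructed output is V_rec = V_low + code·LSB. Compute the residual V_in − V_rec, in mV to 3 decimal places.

7.725 mV

Step size: 24 V ÷ 2^10 = 23.438 mV.
(-8.7579 − (−12))/0.0234375 = 138.3296; ⌊·⌋ gives code 138.
Reconstructed: -8.765625 V.
Difference: 0.007725 V → 7.725 mV.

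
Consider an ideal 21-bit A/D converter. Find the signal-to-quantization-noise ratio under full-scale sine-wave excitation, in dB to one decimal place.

128.2 dB

SNR ≈ 6.02·N + 1.76 dB = 6.02·21 + 1.76 = 128.18 dB.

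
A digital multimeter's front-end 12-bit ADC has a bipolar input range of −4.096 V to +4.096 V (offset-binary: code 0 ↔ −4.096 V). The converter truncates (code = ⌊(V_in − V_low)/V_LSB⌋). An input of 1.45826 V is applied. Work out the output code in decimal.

code 2777

LSB = 8.192 V / 4096 = 2.000 mV.
Input sits at 2777.130 steps above V_low.
Floor → code 2777.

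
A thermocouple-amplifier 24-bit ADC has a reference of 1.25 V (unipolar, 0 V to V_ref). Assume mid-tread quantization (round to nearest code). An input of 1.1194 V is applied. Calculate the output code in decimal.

code 15024332

LSB = 1.25 V / 16777216 = 0.07 µV.
(V_in − V_low)/LSB = (1.1194 − 0) / 7.45058e-08 = 15024332.472.
So the output code is 15024332.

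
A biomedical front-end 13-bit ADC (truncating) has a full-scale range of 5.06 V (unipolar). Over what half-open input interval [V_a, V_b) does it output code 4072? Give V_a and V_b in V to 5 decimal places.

LSB = 5.06/2^13 = 0.618 mV.
V_a = V_low + 4072·LSB = 2.51518 V; V_b = V_low + 4073·LSB = 2.51579 V.

[2.51518 V, 2.51579 V)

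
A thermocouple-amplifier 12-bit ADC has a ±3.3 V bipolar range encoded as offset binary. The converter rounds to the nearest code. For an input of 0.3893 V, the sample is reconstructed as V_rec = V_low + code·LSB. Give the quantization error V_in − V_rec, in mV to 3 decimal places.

Step size: 6.6 V ÷ 2^12 = 1.611 mV.
(0.3893 − (−3.3))/0.00161133 = 2289.6019; round gives code 2290.
V_rec = (−3.3) + 2290·0.00161133 = 0.38994141 V.
Error = 0.3893 − 0.38994141 = -0.000641406 V = -0.641 mV.

-0.641 mV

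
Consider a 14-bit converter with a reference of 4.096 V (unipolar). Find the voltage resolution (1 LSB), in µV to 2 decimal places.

Full-scale span = 4.096 V.
LSB = 4.096 / 2^14 = 4.096 / 16384 = 0.00025 V = 250.00 µV.

250.00 µV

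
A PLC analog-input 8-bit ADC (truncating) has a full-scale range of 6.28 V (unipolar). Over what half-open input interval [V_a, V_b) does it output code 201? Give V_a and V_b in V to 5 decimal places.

LSB = 6.28/2^8 = 24.531 mV.
V_a = V_low + 201·LSB = 4.93078 V; V_b = V_low + 202·LSB = 4.95531 V.

[4.93078 V, 4.95531 V)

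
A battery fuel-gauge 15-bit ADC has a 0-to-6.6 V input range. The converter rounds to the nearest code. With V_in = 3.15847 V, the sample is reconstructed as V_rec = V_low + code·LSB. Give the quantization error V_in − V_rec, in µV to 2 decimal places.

Step size: 6.6 V ÷ 2^15 = 201.42 µV.
(3.15847 − 0)/0.000201416 = 15681.3250; round gives code 15681.
Code 15681 maps back to 0 + 15681×0.000201416 V = 3.1584045 V.
V_in − V_rec = 6.5459e-05 V = 65.46 µV.

65.46 µV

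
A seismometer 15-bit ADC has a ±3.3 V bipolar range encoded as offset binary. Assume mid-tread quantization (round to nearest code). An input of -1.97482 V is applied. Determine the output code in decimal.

With 32768 levels over 6.6 V, one step is 201.42 µV.
(V_in − V_low)/LSB = (-1.97482 − (−3.3)) / 0.000201416 = 6579.318.
round(6579.318) = 6579.

code 6579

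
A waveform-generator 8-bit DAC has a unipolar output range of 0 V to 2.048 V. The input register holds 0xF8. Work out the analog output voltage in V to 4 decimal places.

1.9840 V

LSB = 2.048 V / 2^8 = 8.000 mV.
Code 0xF8 = 248 decimal.
V_out = 0 + 248 × 0.008 V = 1.984 V.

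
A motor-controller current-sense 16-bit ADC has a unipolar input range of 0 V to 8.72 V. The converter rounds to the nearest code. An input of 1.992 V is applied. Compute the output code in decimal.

code 14971

With 65536 levels over 8.72 V, one step is 133.06 µV.
(1.992 − 0) / 0.000133057 = 14971.068 LSBs.
So the output code is 14971.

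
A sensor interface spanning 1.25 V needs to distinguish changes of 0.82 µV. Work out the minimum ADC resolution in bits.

Number of steps required ≥ 1.25 V / 0.82 µV = 1524390.24.
Need 2^N ≥ 1524390.24; 2^20 = 1048576, 2^21 = 2097152.
Minimum N = 21.

21 bits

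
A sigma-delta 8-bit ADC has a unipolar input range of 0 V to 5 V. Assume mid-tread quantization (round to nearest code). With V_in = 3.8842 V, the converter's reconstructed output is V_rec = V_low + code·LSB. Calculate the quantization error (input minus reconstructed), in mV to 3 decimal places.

One LSB is 5 V / 256 = 19.531 mV.
(V_in − V_low)/LSB = (3.8842 − 0)/0.0195312 = 198.8710 → code 199 (round).
Reconstructed: 3.8867188 V.
V_in − V_rec = -0.00251875 V = -2.519 mV.

-2.519 mV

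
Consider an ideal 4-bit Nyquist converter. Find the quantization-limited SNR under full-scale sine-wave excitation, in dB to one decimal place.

25.8 dB

SNR ≈ 6.02·N + 1.76 dB = 6.02·4 + 1.76 = 25.84 dB.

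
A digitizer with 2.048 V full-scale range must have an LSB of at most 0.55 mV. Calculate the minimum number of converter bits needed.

Number of steps required ≥ 2.048 V / 0.55 mV = 3723.64.
Need 2^N ≥ 3723.64; 2^11 = 2048, 2^12 = 4096.
Minimum N = 12.

12 bits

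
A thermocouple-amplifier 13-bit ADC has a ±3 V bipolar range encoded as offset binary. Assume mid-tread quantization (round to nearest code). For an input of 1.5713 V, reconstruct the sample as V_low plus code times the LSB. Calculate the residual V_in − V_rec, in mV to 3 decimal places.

0.255 mV

LSB = 6/2^13 = 0.732 mV.
Scaled input = 6241.3483 LSBs, so code = 6241.
Code 6241 maps back to (−3) + 6241×0.000732422 V = 1.5710449 V.
Difference: 0.000255078 V → 0.255 mV.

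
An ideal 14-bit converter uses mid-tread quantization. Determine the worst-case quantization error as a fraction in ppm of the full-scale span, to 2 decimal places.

Rounding → worst-case error = ½ LSB = V_FS/2^15, so 1e+06/32768 = 30.5176 ppm of full scale.

30.52 ppm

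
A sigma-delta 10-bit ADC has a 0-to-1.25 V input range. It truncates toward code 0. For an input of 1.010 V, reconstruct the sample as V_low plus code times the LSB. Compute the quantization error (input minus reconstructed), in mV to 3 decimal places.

0.479 mV

One LSB is 1.25 V / 1024 = 1.221 mV.
(V_in − V_low)/LSB = (1.010 − 0)/0.0012207 = 827.3920 → code 827 (floor).
Code 827 maps back to 0 + 827×0.0012207 V = 1.0095215 V.
Error = 1.010 − 1.0095215 = 0.000478516 V = 0.479 mV.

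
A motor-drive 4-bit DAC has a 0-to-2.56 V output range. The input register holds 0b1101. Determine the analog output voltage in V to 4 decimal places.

LSB = 2.56 V / 2^4 = 160.000 mV.
Code 0b1101 = 13 decimal.
V_out = 0 + 13 × 0.16 V = 2.08 V.

2.0800 V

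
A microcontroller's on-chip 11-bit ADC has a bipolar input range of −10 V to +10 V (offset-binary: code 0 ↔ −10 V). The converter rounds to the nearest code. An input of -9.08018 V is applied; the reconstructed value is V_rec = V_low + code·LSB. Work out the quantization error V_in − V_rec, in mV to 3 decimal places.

1.851 mV

One LSB is 20 V / 2048 = 9.766 mV.
(V_in − V_low)/LSB = (-9.08018 − (−10))/0.00976562 = 94.1896 → code 94 (round).
Reconstructed: -9.0820312 V.
V_in − V_rec = 0.00185125 V = 1.851 mV.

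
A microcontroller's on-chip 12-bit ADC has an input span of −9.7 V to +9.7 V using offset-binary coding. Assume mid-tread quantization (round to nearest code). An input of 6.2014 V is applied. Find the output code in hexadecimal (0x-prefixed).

With 4096 levels over 19.4 V, one step is 4.736 mV.
Input sits at 3357.327 steps above V_low.
Round → code 3357.
In hexadecimal (0x-prefixed): 0xD1D.

code 0xD1D (decimal 3357)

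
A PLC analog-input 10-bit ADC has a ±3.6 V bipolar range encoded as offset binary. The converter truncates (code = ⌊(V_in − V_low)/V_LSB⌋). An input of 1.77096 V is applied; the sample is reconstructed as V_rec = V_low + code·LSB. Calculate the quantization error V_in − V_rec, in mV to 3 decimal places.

LSB = 7.2/2^10 = 7.031 mV.
(V_in − V_low)/LSB = (1.77096 − (−3.6))/0.00703125 = 763.8699 → code 763 (floor).
V_rec = (−3.6) + 763·0.00703125 = 1.7648438 V.
V_in − V_rec = 0.00611625 V = 6.116 mV.

6.116 mV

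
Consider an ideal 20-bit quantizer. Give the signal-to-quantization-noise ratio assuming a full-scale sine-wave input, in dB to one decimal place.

SNR ≈ 6.02·N + 1.76 dB = 6.02·20 + 1.76 = 122.16 dB.

122.2 dB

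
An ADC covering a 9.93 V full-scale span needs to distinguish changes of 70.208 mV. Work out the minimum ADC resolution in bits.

Number of steps required ≥ 9.93 V / 70.208 mV = 141.44.
Need 2^N ≥ 141.44; 2^7 = 128, 2^8 = 256.
Minimum N = 8.

8 bits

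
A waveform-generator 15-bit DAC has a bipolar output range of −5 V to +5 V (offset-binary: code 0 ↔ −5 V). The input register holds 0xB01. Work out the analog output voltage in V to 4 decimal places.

-4.1403 V

LSB = 10 V / 2^15 = 305.18 µV.
Code 0xB01 = 2817 decimal.
V_out = (−5) + 2817 × 0.000305176 V = -4.14032 V.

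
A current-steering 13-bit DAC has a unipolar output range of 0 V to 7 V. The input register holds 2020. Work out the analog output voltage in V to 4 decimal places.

1.7261 V

LSB = 7 V / 2^13 = 0.854 mV.
V_out = 0 + 2020 × 0.000854492 V = 1.72607 V.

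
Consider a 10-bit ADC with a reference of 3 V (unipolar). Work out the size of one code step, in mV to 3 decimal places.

Full-scale span = 3 V.
LSB = 3 / 2^10 = 3 / 1024 = 0.00292969 V = 2.930 mV.

2.930 mV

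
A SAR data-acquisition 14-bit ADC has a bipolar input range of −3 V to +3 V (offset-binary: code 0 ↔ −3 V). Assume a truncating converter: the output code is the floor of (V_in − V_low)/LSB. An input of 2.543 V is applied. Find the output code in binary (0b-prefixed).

code 0b11101100100000 (decimal 15136)

Full-scale span = 6 V; LSB = 6/2^14 = 366.21 µV.
(2.543 − (−3)) / 0.000366211 = 15136.085 LSBs.
⌊·⌋(15136.085) = 15136.
In binary (0b-prefixed): 0b11101100100000.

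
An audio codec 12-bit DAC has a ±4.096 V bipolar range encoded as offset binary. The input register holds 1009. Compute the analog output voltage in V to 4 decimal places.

-2.0780 V

LSB = 8.192 V / 2^12 = 2.000 mV.
V_out = (−4.096) + 1009 × 0.002 V = -2.078 V.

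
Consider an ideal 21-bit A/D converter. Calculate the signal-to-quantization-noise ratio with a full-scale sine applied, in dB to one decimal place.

128.2 dB

SNR ≈ 6.02·N + 1.76 dB = 6.02·21 + 1.76 = 128.18 dB.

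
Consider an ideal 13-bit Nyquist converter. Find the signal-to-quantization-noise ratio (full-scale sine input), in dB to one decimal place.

SNR ≈ 6.02·N + 1.76 dB = 6.02·13 + 1.76 = 80.02 dB.

80.0 dB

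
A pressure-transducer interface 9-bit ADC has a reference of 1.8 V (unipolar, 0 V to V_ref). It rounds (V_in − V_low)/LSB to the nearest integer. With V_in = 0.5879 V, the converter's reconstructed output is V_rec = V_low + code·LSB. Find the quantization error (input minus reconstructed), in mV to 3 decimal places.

0.791 mV

One LSB is 1.8 V / 512 = 3.516 mV.
Scaled input = 167.2249 LSBs, so code = 167.
Reconstructed: 0.58710938 V.
Error = 0.5879 − 0.58710938 = 0.000790625 V = 0.791 mV.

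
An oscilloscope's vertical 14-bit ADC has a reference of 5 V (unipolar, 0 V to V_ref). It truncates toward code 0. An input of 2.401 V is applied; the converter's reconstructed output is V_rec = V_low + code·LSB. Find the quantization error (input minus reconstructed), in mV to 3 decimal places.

Step size: 5 V ÷ 2^14 = 305.18 µV.
(2.401 − 0)/0.000305176 = 7867.5968; ⌊·⌋ gives code 7867.
V_rec = 0 + 7867·0.000305176 = 2.4008179 V.
Difference: 0.000182129 V → 0.182 mV.

0.182 mV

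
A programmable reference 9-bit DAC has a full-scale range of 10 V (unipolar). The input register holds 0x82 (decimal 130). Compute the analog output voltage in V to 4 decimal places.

2.5391 V

LSB = 10 V / 2^9 = 19.531 mV.
Code 0x82 = 130 decimal.
V_out = 0 + 130 × 0.0195312 V = 2.53906 V.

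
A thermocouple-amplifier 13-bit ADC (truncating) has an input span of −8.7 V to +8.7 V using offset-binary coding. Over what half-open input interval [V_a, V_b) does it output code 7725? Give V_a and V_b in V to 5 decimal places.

[7.70808 V, 7.71021 V)

LSB = 17.4/2^13 = 2.124 mV.
V_a = V_low + 7725·LSB = 7.70808 V; V_b = V_low + 7726·LSB = 7.71021 V.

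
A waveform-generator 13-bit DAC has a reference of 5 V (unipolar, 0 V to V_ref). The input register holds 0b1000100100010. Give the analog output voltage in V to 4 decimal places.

LSB = 5 V / 2^13 = 0.610 mV.
Code 0b1000100100010 = 4386 decimal.
V_out = 0 + 4386 × 0.000610352 V = 2.677 V.

2.6770 V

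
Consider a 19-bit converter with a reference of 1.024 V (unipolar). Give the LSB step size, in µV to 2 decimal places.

Full-scale span = 1.024 V.
LSB = 1.024 / 2^19 = 1.024 / 524288 = 1.95313e-06 V = 1.95 µV.

1.95 µV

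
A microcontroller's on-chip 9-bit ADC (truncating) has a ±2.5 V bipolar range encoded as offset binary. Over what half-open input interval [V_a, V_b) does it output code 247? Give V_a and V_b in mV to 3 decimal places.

[-87.891 mV, -78.125 mV)

LSB = 5/2^9 = 9.766 mV.
V_a = V_low + 247·LSB = -0.0878906 V; V_b = V_low + 248·LSB = -0.078125 V.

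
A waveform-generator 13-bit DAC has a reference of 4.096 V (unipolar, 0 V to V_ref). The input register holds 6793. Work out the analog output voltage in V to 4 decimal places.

3.3965 V

LSB = 4.096 V / 2^13 = 0.500 mV.
V_out = 0 + 6793 × 0.0005 V = 3.3965 V.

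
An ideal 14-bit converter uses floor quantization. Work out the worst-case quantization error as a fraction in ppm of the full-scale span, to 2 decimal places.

Truncating → worst-case error = 1 LSB = V_FS/2^14, so 1e+06/16384 = 61.0352 ppm of full scale.

61.04 ppm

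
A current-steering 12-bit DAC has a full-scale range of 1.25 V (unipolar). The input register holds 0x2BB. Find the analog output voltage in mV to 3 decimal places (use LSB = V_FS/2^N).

213.318 mV

LSB = 1.25 V / 2^12 = 305.18 µV.
Code 0x2BB = 699 decimal.
V_out = 0 + 699 × 0.000305176 V = 0.213318 V.
= 213.318 mV.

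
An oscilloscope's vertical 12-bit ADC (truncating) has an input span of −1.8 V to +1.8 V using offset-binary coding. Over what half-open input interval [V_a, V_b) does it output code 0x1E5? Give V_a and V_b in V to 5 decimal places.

LSB = 3.6/2^12 = 0.879 mV.
Code 0x1E5 = 485 decimal.
V_a = V_low + 485·LSB = -1.37373 V; V_b = V_low + 486·LSB = -1.37285 V.

[-1.37373 V, -1.37285 V)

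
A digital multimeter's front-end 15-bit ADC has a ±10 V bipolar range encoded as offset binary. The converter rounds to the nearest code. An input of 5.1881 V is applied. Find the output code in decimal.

code 24884

With 32768 levels over 20 V, one step is 0.610 mV.
(V_in − V_low)/LSB = (5.1881 − (−10)) / 0.000610352 = 24884.183.
round(24884.183) = 24884.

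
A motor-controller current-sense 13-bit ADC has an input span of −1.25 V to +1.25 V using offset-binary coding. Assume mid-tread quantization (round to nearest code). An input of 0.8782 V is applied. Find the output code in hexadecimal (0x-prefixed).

With 8192 levels over 2.5 V, one step is 305.18 µV.
(V_in − V_low)/LSB = (0.8782 − (−1.25)) / 0.000305176 = 6973.686.
Round → code 6974.
In hexadecimal (0x-prefixed): 0x1B3E.

code 0x1B3E (decimal 6974)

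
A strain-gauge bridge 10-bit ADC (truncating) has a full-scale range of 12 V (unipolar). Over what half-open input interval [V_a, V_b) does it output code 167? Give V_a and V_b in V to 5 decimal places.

[1.95703 V, 1.96875 V)

LSB = 12/2^10 = 11.719 mV.
V_a = V_low + 167·LSB = 1.95703 V; V_b = V_low + 168·LSB = 1.96875 V.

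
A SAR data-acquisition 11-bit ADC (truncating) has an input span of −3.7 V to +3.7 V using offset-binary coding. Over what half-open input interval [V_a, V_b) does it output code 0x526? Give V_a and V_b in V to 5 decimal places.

LSB = 7.4/2^11 = 3.613 mV.
Code 0x526 = 1318 decimal.
V_a = V_low + 1318·LSB = 1.0623 V; V_b = V_low + 1319·LSB = 1.06592 V.

[1.06230 V, 1.06592 V)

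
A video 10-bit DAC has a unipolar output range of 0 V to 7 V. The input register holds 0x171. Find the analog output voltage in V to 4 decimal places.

2.5225 V

LSB = 7 V / 2^10 = 6.836 mV.
Code 0x171 = 369 decimal.
V_out = 0 + 369 × 0.00683594 V = 2.52246 V.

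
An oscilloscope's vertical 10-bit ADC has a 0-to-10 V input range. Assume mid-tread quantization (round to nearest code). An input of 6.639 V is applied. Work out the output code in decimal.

LSB = 10 V / 1024 = 9.766 mV.
(6.639 − 0) / 0.00976562 = 679.834 LSBs.
So the output code is 680.

code 680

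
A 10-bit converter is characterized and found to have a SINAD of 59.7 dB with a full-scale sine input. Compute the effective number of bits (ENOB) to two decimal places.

ENOB = (SINAD − 1.76) / 6.02 = (59.7 − 1.76)/6.02 = 9.625.

9.62 bits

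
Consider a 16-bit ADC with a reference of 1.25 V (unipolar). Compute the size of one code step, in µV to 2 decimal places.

Full-scale span = 1.25 V.
LSB = 1.25 / 2^16 = 1.25 / 65536 = 1.90735e-05 V = 19.07 µV.

19.07 µV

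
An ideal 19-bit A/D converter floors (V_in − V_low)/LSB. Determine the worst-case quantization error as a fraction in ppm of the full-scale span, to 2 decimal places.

1.91 ppm

Truncating → worst-case error = 1 LSB = V_FS/2^19, so 1e+06/524288 = 1.90735 ppm of full scale.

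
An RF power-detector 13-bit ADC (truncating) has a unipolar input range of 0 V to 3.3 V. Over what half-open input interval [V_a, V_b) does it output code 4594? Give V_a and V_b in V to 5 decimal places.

LSB = 3.3/2^13 = 402.83 µV.
V_a = V_low + 4594·LSB = 1.85061 V; V_b = V_low + 4595·LSB = 1.85101 V.

[1.85061 V, 1.85101 V)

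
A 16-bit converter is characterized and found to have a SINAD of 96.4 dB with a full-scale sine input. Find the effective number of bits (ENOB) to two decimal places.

ENOB = (SINAD − 1.76) / 6.02 = (96.4 − 1.76)/6.02 = 15.721.

15.72 bits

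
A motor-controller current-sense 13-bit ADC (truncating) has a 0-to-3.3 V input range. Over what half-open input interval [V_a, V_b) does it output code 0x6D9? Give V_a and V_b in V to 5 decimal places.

[0.70616 V, 0.70657 V)

LSB = 3.3/2^13 = 402.83 µV.
Code 0x6D9 = 1753 decimal.
V_a = V_low + 1753·LSB = 0.706165 V; V_b = V_low + 1754·LSB = 0.706567 V.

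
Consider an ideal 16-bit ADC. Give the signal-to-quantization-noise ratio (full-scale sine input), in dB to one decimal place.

98.1 dB

SNR ≈ 6.02·N + 1.76 dB = 6.02·16 + 1.76 = 98.08 dB.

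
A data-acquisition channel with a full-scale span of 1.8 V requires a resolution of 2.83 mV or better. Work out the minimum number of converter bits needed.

10 bits

Number of steps required ≥ 1.8 V / 2.83 mV = 636.04.
Need 2^N ≥ 636.04; 2^9 = 512, 2^10 = 1024.
Minimum N = 10.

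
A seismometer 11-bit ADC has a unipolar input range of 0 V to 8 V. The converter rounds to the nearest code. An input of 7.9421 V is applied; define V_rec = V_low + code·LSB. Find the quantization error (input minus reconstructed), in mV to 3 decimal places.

Step size: 8 V ÷ 2^11 = 3.906 mV.
Scaled input = 2033.1776 LSBs, so code = 2033.
Code 2033 maps back to 0 + 2033×0.00390625 V = 7.9414062 V.
Error = 7.9421 − 7.9414062 = 0.00069375 V = 0.694 mV.

0.694 mV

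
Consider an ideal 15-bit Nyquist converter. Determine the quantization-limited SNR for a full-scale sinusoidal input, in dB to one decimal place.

92.1 dB

SNR ≈ 6.02·N + 1.76 dB = 6.02·15 + 1.76 = 92.06 dB.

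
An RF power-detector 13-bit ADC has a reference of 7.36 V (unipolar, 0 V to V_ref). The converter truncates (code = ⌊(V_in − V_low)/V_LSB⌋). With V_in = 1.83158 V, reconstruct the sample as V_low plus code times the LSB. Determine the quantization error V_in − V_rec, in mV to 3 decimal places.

One LSB is 7.36 V / 8192 = 0.898 mV.
(V_in − V_low)/LSB = (1.83158 − 0)/0.000898438 = 2038.6282 → code 2038 (floor).
V_rec = 0 + 2038·0.000898438 = 1.8310156 V.
Difference: 0.000564375 V → 0.564 mV.

0.564 mV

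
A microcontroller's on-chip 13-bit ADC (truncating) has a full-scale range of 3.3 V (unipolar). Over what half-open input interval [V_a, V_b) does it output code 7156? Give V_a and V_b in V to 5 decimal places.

[2.88267 V, 2.88307 V)

LSB = 3.3/2^13 = 402.83 µV.
V_a = V_low + 7156·LSB = 2.88267 V; V_b = V_low + 7157·LSB = 2.88307 V.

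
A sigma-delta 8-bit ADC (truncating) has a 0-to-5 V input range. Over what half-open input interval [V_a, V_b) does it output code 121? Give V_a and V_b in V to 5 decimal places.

[2.36328 V, 2.38281 V)

LSB = 5/2^8 = 19.531 mV.
V_a = V_low + 121·LSB = 2.36328 V; V_b = V_low + 122·LSB = 2.38281 V.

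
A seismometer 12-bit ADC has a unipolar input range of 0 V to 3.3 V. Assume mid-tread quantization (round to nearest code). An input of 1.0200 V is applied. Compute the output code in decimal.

code 1266

LSB = 3.3 V / 4096 = 0.806 mV.
Input sits at 1266.036 steps above V_low.
So the output code is 1266.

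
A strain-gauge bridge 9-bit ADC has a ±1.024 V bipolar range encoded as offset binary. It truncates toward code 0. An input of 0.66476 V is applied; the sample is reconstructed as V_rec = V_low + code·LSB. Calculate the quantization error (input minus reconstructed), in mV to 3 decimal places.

LSB = 2.048/2^9 = 4.000 mV.
(V_in − V_low)/LSB = (0.66476 − (−1.024))/0.004 = 422.1900 → code 422 (floor).
Code 422 maps back to (−1.024) + 422×0.004 V = 0.664 V.
Difference: 0.00076 V → 0.760 mV.

0.760 mV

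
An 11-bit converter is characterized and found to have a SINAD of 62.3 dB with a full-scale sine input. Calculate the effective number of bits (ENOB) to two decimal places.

ENOB = (SINAD − 1.76) / 6.02 = (62.3 − 1.76)/6.02 = 10.056.

10.06 bits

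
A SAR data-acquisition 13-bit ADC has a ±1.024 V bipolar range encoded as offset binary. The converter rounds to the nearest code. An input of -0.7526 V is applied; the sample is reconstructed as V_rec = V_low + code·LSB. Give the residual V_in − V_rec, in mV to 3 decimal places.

-0.100 mV

Step size: 2.048 V ÷ 2^13 = 250.00 µV.
(V_in − V_low)/LSB = (-0.7526 − (−1.024))/0.00025 = 1085.6000 → code 1086 (round).
Reconstructed: -0.7525 V.
Error = -0.7526 − (−0.7525) = -0.0001 V = -0.100 mV.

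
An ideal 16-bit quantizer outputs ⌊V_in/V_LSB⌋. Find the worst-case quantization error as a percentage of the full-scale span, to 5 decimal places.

0.00153 %

Truncating → worst-case error = 1 LSB = V_FS/2^16, so 100/65536 = 0.00152588 % of full scale.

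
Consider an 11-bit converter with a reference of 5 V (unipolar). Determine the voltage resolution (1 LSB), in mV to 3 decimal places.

2.441 mV

Full-scale span = 5 V.
LSB = 5 / 2^11 = 5 / 2048 = 0.00244141 V = 2.441 mV.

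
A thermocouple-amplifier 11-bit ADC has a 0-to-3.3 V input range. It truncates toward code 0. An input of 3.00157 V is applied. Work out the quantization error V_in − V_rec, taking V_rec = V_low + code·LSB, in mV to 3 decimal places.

1.277 mV

Step size: 3.3 V ÷ 2^11 = 1.611 mV.
(3.00157 − 0)/0.00161133 = 1862.7925; ⌊·⌋ gives code 1862.
V_rec = 0 + 1862·0.00161133 = 3.000293 V.
V_in − V_rec = 0.00127703 V = 1.277 mV.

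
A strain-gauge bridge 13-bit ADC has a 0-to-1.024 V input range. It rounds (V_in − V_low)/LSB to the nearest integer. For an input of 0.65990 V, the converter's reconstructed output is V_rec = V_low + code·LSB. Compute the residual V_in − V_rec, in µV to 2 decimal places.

Step size: 1.024 V ÷ 2^13 = 125.00 µV.
(0.65990 − 0)/0.000125 = 5279.2000; round gives code 5279.
Code 5279 maps back to 0 + 5279×0.000125 V = 0.659875 V.
Error = 0.65990 − 0.659875 = 2.5e-05 V = 25.00 µV.

25.00 µV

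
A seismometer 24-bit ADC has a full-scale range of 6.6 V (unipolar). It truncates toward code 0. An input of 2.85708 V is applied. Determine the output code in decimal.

With 16777216 levels over 6.6 V, one step is 0.39 µV.
(2.85708 − 0) / 3.93391e-07 = 7262704.286 LSBs.
Floor → code 7262704.

code 7262704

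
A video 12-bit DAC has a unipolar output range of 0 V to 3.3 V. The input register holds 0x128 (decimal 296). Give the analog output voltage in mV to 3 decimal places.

LSB = 3.3 V / 2^12 = 0.806 mV.
Code 0x128 = 296 decimal.
V_out = 0 + 296 × 0.000805664 V = 0.238477 V.
= 238.477 mV.

238.477 mV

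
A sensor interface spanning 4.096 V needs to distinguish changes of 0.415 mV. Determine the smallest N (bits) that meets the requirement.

14 bits

Number of steps required ≥ 4.096 V / 0.415 mV = 9869.88.
Need 2^N ≥ 9869.88; 2^13 = 8192, 2^14 = 16384.
Minimum N = 14.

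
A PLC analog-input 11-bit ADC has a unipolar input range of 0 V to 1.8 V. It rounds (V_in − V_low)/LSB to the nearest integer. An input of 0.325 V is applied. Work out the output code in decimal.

code 370

With 2048 levels over 1.8 V, one step is 0.879 mV.
Input sits at 369.778 steps above V_low.
So the output code is 370.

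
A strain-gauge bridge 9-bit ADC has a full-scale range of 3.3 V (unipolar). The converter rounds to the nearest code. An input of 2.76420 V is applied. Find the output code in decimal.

Full-scale span = 3.3 V; LSB = 3.3/2^9 = 6.445 mV.
(2.76420 − 0) / 0.00644531 = 428.870 LSBs.
Round → code 429.

code 429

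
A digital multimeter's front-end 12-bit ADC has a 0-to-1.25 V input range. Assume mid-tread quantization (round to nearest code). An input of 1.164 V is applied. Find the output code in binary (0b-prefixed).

code 0b111011100110 (decimal 3814)

LSB = 1.25 V / 4096 = 305.18 µV.
Input sits at 3814.195 steps above V_low.
So the output code is 3814.
In binary (0b-prefixed): 0b111011100110.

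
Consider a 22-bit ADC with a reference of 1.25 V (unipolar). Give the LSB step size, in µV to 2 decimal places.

0.30 µV

Full-scale span = 1.25 V.
LSB = 1.25 / 2^22 = 1.25 / 4194304 = 2.98023e-07 V = 0.30 µV.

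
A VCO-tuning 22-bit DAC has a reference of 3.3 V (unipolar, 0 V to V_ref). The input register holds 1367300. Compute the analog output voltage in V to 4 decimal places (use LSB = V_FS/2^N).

1.0758 V

LSB = 3.3 V / 2^22 = 0.79 µV.
V_out = 0 + 1367300 × 7.86781e-07 V = 1.07577 V.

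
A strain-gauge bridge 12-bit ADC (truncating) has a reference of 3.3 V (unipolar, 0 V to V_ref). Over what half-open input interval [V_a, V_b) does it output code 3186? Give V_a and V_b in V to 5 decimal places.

[2.56685 V, 2.56765 V)

LSB = 3.3/2^12 = 0.806 mV.
V_a = V_low + 3186·LSB = 2.56685 V; V_b = V_low + 3187·LSB = 2.56765 V.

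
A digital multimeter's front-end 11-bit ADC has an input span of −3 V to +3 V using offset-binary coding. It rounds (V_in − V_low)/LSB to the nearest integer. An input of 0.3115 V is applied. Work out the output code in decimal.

With 2048 levels over 6 V, one step is 2.930 mV.
(0.3115 − (−3)) / 0.00292969 = 1130.325 LSBs.
So the output code is 1130.

code 1130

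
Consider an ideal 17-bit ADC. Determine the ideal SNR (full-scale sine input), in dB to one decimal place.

SNR ≈ 6.02·N + 1.76 dB = 6.02·17 + 1.76 = 104.10 dB.

104.1 dB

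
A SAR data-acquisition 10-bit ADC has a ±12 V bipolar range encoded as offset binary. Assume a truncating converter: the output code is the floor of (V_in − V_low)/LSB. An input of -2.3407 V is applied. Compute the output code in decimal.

code 412

Full-scale span = 24 V; LSB = 24/2^10 = 23.438 mV.
(V_in − V_low)/LSB = (-2.3407 − (−12)) / 0.0234375 = 412.130.
So the output code is 412.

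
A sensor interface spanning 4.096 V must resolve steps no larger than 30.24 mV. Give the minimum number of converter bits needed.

Number of steps required ≥ 4.096 V / 30.24 mV = 135.45.
Need 2^N ≥ 135.45; 2^7 = 128, 2^8 = 256.
Minimum N = 8.

8 bits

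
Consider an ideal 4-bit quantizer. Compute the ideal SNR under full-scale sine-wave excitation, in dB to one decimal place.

25.8 dB

SNR ≈ 6.02·N + 1.76 dB = 6.02·4 + 1.76 = 25.84 dB.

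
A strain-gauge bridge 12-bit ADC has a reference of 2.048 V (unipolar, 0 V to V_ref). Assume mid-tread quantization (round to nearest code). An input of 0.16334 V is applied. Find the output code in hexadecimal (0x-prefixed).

code 0x147 (decimal 327)

Full-scale span = 2.048 V; LSB = 2.048/2^12 = 0.500 mV.
(V_in − V_low)/LSB = (0.16334 − 0) / 0.0005 = 326.680.
Round → code 327.
In hexadecimal (0x-prefixed): 0x147.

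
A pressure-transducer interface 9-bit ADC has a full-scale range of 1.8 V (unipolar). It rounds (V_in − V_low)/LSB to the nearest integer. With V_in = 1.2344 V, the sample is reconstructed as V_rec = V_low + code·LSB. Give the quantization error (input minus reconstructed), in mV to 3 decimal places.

0.416 mV

One LSB is 1.8 V / 512 = 3.516 mV.
(1.2344 − 0)/0.00351563 = 351.1182; round gives code 351.
V_rec = 0 + 351·0.00351563 = 1.2339844 V.
Difference: 0.000415625 V → 0.416 mV.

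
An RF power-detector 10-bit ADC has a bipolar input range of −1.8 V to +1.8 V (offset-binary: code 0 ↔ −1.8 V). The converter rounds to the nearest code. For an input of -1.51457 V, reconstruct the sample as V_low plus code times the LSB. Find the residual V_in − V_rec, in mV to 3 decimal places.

One LSB is 3.6 V / 1024 = 3.516 mV.
Scaled input = 81.1890 LSBs, so code = 81.
V_rec = (−1.8) + 81·0.00351563 = -1.5152344 V.
V_in − V_rec = 0.000664375 V = 0.664 mV.

0.664 mV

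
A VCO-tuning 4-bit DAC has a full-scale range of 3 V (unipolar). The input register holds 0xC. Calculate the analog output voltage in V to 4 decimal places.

2.2500 V

LSB = 3 V / 2^4 = 187.500 mV.
Code 0xC = 12 decimal.
V_out = 0 + 12 × 0.1875 V = 2.25 V.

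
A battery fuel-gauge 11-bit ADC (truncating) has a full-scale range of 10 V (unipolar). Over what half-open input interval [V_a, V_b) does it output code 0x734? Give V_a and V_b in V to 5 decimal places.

LSB = 10/2^11 = 4.883 mV.
Code 0x734 = 1844 decimal.
V_a = V_low + 1844·LSB = 9.00391 V; V_b = V_low + 1845·LSB = 9.00879 V.

[9.00391 V, 9.00879 V)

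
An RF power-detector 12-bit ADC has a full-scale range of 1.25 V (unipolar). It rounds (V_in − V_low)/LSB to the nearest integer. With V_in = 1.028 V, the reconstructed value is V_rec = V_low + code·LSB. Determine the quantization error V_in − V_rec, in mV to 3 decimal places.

-0.137 mV

LSB = 1.25/2^12 = 305.18 µV.
(V_in − V_low)/LSB = (1.028 − 0)/0.000305176 = 3368.5504 → code 3369 (round).
V_rec = 0 + 3369·0.000305176 = 1.0281372 V.
Difference: -0.000137207 V → -0.137 mV.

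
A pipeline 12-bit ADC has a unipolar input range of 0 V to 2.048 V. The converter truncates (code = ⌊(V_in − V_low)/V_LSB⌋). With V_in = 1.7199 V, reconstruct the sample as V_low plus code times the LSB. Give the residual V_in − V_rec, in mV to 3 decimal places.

0.400 mV

One LSB is 2.048 V / 4096 = 0.500 mV.
(1.7199 − 0)/0.0005 = 3439.8000; ⌊·⌋ gives code 3439.
V_rec = 0 + 3439·0.0005 = 1.7195 V.
Difference: 0.0004 V → 0.400 mV.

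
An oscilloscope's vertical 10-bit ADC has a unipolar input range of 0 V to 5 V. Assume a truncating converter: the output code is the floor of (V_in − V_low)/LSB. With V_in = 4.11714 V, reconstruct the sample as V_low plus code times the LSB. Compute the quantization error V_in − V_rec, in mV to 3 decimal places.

One LSB is 5 V / 1024 = 4.883 mV.
(4.11714 − 0)/0.00488281 = 843.1903; ⌊·⌋ gives code 843.
Reconstructed: 4.1162109 V.
Difference: 0.000929062 V → 0.929 mV.

0.929 mV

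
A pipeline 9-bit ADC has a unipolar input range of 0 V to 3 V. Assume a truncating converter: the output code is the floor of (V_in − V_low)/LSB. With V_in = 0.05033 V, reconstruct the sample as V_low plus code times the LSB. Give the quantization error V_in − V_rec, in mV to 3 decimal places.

LSB = 3/2^9 = 5.859 mV.
(0.05033 − 0)/0.00585938 = 8.5897; ⌊·⌋ gives code 8.
V_rec = 0 + 8·0.00585938 = 0.046875 V.
Difference: 0.003455 V → 3.455 mV.

3.455 mV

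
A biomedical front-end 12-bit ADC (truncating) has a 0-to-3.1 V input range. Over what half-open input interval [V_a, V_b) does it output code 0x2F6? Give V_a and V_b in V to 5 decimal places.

LSB = 3.1/2^12 = 0.757 mV.
Code 0x2F6 = 758 decimal.
V_a = V_low + 758·LSB = 0.573682 V; V_b = V_low + 759·LSB = 0.574438 V.

[0.57368 V, 0.57444 V)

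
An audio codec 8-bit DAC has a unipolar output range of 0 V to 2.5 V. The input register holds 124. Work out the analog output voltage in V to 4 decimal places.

LSB = 2.5 V / 2^8 = 9.766 mV.
V_out = 0 + 124 × 0.00976562 V = 1.21094 V.

1.2109 V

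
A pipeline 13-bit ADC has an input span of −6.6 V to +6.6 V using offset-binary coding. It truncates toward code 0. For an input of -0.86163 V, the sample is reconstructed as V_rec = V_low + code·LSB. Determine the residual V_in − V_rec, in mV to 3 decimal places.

0.431 mV

One LSB is 13.2 V / 8192 = 1.611 mV.
(-0.86163 − (−6.6))/0.00161133 = 3561.2672; ⌊·⌋ gives code 3561.
V_rec = (−6.6) + 3561·0.00161133 = -0.86206055 V.
Error = -0.86163 − (−0.86206055) = 0.000430547 V = 0.431 mV.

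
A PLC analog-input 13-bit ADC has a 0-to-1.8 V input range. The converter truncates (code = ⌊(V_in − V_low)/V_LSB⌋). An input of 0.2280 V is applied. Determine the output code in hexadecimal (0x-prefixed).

LSB = 1.8 V / 8192 = 219.73 µV.
Input sits at 1037.653 steps above V_low.
Floor → code 1037.
In hexadecimal (0x-prefixed): 0x40D.

code 0x40D (decimal 1037)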